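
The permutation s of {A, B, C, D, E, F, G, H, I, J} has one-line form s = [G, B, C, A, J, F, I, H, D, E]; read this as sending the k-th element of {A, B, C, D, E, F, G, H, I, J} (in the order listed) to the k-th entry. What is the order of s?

4

Decomposing into disjoint cycles gives cycle lengths 4, 2, 1, 1, 1, 1.
Since disjoint cycles commute, ord(s) = lcm(4, 2) = 4.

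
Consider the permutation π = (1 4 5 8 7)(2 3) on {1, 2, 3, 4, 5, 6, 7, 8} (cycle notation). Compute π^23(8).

4

8 lies in the 5-cycle (1 4 5 8 7).
Powers repeat with period 5 on this cycle, and 23 mod 5 = 3, so π^23(8) = π^3(8).
Advancing 3 steps from 8: 8 → 7 → 1 → 4.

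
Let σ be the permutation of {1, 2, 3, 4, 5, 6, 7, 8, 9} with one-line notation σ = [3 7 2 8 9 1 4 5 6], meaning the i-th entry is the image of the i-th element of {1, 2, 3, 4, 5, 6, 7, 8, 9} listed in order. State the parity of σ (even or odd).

In disjoint-cycle form the cycle lengths are 9.
A cycle of length ℓ contributes ℓ−1 transpositions, so σ is a product of 8 transpositions — even.

even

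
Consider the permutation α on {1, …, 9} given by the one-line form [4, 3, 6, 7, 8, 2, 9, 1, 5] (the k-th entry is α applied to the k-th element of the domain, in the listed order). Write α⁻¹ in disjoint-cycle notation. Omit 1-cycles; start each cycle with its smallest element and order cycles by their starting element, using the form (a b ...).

The cycle decomposition of α is (1 4 7 9 5 8)(2 3 6).
The inverse reverses every cycle; in canonical form, α⁻¹ = (1 8 5 9 7 4)(2 6 3).

(1 8 5 9 7 4)(2 6 3)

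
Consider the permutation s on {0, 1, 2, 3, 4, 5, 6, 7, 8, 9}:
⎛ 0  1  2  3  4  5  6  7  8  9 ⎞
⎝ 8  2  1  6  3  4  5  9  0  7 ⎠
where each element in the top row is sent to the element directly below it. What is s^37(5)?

4

Tracing 5 → 4 → … returns to 5 after 4 steps, so 5 lies in a 4-cycle (3, 6, 5, 4).
Since the cycle has length 4, s^37 acts on it the same as s^1 (37 mod 4 = 1).
Advancing 1 step from 5: 5 → 4.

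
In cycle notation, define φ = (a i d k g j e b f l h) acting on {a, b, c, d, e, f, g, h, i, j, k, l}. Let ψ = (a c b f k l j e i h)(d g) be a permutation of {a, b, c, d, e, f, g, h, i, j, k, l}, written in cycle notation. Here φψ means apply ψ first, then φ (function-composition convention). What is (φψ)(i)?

a

First apply ψ: ψ(i) = h, then φ(h) = a. Thus (φψ)(i) = a.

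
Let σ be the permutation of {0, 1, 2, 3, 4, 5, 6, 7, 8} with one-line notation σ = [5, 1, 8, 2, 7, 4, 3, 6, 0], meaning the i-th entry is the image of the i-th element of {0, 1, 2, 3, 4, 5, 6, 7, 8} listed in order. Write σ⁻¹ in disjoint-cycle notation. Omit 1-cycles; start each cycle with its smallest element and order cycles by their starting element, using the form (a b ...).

First write σ in disjoint cycles: (0 5 4 7 6 3 2 8).
Reversing each cycle (and rotating so the smallest element leads) gives σ⁻¹ = (0 8 2 3 6 7 4 5).

(0 8 2 3 6 7 4 5)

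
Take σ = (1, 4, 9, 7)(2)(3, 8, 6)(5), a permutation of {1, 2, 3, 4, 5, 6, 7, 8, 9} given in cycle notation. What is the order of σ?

12

The cycle type of σ is (4, 3, 1, 1).
Since disjoint cycles commute, ord(σ) = lcm(4, 3) = 12.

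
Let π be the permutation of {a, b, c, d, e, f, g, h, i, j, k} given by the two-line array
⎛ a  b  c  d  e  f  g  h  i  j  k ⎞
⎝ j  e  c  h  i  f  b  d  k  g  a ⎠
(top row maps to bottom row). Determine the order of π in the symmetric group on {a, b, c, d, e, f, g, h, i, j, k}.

14

Decomposing into disjoint cycles gives cycle lengths 7, 2, 1, 1.
Since disjoint cycles commute, ord(π) = lcm(7, 2) = 14.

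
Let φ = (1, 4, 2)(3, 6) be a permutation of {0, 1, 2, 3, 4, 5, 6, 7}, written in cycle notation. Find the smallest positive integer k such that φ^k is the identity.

The cycle type of φ is (3, 2, 1, 1, 1).
Since disjoint cycles commute, ord(φ) = lcm(3, 2) = 6.

6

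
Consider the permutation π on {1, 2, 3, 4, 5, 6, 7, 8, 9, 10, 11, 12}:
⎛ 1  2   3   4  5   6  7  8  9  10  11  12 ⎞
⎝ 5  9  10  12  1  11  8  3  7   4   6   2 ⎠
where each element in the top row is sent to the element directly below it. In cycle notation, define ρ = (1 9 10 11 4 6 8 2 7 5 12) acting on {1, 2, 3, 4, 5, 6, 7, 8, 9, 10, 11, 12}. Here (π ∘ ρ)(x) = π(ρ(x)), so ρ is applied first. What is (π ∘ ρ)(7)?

1

(π ∘ ρ)(7) = π(ρ(7)). ρ(7) = 5, then π(5) = 1. So (π ∘ ρ)(7) = 1.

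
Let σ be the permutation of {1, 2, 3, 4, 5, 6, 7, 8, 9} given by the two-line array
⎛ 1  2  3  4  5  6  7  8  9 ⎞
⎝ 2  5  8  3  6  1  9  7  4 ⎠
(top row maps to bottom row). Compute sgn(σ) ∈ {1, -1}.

-1

In disjoint-cycle form the cycle lengths are 5, 4.
A cycle of length ℓ contributes ℓ−1 transpositions, so σ is a product of 4 + 3 = 7 transpositions — odd.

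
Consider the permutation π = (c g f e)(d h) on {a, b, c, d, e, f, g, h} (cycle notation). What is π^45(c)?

g

c lies in the 4-cycle (c g f e).
On a 4-cycle, π^4 is the identity, so π^45 = π^1 there (45 ≡ 1 mod 4).
Stepping 1 place around the cycle: c → g.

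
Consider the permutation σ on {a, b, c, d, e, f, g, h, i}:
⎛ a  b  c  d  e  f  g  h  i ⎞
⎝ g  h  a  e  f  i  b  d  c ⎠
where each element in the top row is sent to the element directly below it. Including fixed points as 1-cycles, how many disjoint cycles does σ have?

The cycle decomposition is (a, g, b, h, d, e, f, i, c), which has 1 cycle (counting 1-cycles).

1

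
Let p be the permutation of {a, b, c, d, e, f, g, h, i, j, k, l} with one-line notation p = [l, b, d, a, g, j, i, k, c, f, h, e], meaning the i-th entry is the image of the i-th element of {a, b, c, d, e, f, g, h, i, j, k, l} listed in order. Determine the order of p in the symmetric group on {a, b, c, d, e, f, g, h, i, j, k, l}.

14

The disjoint-cycle form of p has cycle lengths 7, 2, 2, 1.
Since disjoint cycles commute, ord(p) = lcm(7, 2, 2) = 14.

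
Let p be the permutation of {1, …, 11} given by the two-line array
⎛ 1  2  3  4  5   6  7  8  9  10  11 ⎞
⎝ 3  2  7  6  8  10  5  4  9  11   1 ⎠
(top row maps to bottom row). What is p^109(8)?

Tracing 8 → 4 → … returns to 8 after 9 steps, so 8 lies in a 9-cycle (1 3 7 5 8 4 6 10 11).
Powers repeat with period 9 on this cycle, and 109 mod 9 = 1, so p^109(8) = p^1(8).
Stepping 1 place around the cycle: 8 → 4.

4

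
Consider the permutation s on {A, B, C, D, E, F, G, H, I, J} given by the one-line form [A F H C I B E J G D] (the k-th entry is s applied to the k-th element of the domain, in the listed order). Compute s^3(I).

I

Tracing I → G → … returns to I after 3 steps, so I lies in a 3-cycle (E I G).
Powers repeat with period 3 on this cycle, and 3 mod 3 = 0, so s^3(I) = s^0(I).
So s^3(I) = I.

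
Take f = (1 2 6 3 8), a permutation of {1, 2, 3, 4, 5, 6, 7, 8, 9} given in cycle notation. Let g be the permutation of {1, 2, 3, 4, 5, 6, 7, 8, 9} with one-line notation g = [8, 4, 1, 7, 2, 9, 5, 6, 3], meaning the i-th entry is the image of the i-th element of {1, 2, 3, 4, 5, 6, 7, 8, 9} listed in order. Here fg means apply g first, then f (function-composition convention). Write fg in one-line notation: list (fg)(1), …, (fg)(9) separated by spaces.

1 4 2 7 6 9 5 3 8

(fg)(x) = f(g(x)). Computing each image: f(g(1)) = f(8) = 1, f(g(2)) = f(4) = 4, f(g(3)) = f(1) = 2, f(g(4)) = f(7) = 7, f(g(5)) = f(2) = 6, f(g(6)) = f(9) = 9, f(g(7)) = f(5) = 5, f(g(8)) = f(6) = 3, f(g(9)) = f(3) = 8.
Hence fg = [1 4 2 7 6 9 5 3 8].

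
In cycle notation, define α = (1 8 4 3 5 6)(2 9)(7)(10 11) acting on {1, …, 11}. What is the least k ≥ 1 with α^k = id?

The disjoint cycles have lengths 6, 2, 2, 1.
Since disjoint cycles commute, ord(α) = lcm(6, 2, 2) = 6.

6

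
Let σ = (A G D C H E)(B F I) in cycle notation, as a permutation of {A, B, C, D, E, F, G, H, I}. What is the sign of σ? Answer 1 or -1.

-1

The cycle lengths are 6, 3.
A cycle is odd iff its length is even; σ has 1 even-length cycle, so sgn(σ) = (−1)^1 and σ is odd.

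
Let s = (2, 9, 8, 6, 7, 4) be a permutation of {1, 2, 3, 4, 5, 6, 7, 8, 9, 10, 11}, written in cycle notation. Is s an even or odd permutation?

odd

The cycle lengths are 6, 1, 1, 1, 1, 1.
A cycle is odd iff its length is even; s has 1 even-length cycle, so sgn(s) = (−1)^1 and s is odd.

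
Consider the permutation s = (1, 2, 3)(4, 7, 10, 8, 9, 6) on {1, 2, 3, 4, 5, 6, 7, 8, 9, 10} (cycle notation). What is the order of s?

6

The cycle type of s is (6, 3, 1).
Since disjoint cycles commute, ord(s) = lcm(6, 3) = 6.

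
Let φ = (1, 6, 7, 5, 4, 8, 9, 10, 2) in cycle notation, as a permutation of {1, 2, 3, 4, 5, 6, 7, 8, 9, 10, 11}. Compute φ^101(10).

1

10 lies in the 9-cycle (1, 6, 7, 5, 4, 8, 9, 10, 2).
Since the cycle has length 9, φ^101 acts on it the same as φ^2 (101 mod 9 = 2).
Advancing 2 steps from 10: 10 → 2 → 1.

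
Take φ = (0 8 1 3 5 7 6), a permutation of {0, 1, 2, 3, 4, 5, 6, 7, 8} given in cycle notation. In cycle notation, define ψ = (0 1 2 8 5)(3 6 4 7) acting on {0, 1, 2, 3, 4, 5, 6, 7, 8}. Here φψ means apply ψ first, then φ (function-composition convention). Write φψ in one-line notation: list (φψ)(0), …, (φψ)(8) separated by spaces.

For each element, apply ψ then φ: 0 → 1 → 3; 1 → 2 → 2; 2 → 8 → 1; 3 → 6 → 0; 4 → 7 → 6; 5 → 0 → 8; 6 → 4 → 4; 7 → 3 → 5; 8 → 5 → 7.
So φψ in one-line form is 3 2 1 0 6 8 4 5 7.

3 2 1 0 6 8 4 5 7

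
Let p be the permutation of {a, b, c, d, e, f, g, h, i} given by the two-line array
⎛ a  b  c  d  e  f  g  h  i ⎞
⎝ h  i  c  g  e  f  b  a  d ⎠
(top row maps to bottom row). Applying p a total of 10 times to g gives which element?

i

Tracing g → b → … returns to g after 4 steps, so g lies in a 4-cycle (b i d g).
On a 4-cycle, p^4 is the identity, so p^10 = p^2 there (10 ≡ 2 mod 4).
Stepping 2 places around the cycle: g → b → i.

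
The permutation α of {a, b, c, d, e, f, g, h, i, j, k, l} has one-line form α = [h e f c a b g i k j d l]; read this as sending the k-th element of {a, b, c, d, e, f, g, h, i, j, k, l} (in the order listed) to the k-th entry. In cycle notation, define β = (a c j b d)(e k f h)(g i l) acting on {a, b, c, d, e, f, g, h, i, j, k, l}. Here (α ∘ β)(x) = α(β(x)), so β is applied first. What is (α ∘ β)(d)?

β(d) = a, then α(a) = h; composing gives (α ∘ β)(d) = h.

h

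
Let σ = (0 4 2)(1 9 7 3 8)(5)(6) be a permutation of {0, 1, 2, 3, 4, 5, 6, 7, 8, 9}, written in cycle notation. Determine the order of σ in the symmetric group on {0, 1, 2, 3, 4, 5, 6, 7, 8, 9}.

15

The cycle type of σ is (5, 3, 1, 1).
Since disjoint cycles commute, ord(σ) = lcm(5, 3) = 15.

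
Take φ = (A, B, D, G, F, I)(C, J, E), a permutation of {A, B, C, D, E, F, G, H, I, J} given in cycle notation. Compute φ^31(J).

J lies in the 3-cycle (C, J, E).
On a 3-cycle, φ^3 is the identity, so φ^31 = φ^1 there (31 ≡ 1 mod 3).
Advancing 1 step from J: J → E.

E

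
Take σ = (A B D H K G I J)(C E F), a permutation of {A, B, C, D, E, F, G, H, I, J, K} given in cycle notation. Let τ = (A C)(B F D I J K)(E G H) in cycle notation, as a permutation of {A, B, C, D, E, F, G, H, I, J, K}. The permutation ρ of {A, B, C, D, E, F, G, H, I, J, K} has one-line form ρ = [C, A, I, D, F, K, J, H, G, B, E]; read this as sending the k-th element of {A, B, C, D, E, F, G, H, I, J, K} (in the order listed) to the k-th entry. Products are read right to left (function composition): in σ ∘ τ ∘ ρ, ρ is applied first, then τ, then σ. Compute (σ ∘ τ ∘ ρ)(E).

Apply the permutations in order: ρ(E) = F, then τ(F) = D, then σ(D) = H. So (σ ∘ τ ∘ ρ)(E) = H.

H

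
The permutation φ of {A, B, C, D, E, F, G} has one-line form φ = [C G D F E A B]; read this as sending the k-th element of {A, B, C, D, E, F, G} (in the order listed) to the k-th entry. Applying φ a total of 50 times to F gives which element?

Tracing F → A → … returns to F after 4 steps, so F lies in a 4-cycle (A C D F).
Powers repeat with period 4 on this cycle, and 50 mod 4 = 2, so φ^50(F) = φ^2(F).
Stepping 2 places around the cycle: F → A → C.

C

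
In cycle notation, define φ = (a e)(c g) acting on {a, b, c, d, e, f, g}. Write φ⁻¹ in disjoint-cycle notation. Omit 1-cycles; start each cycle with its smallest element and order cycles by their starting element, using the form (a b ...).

(a e)(c g)

If φ sends a → b within a cycle, φ⁻¹ sends b → a; equivalently, reverse each cycle.
Reversing each cycle of φ and rotating so the smallest element leads gives (a e)(c g).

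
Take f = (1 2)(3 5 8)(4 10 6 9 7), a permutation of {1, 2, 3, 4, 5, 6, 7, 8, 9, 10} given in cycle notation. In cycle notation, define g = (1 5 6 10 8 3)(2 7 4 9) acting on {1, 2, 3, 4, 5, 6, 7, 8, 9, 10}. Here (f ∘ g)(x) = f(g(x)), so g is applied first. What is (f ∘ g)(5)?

g(5) = 6, then f(6) = 9; composing gives (f ∘ g)(5) = 9.

9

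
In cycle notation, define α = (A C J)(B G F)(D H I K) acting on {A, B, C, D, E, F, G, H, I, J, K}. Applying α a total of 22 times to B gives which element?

B lies in the 3-cycle (B G F).
On a 3-cycle, α^3 is the identity, so α^22 = α^1 there (22 ≡ 1 mod 3).
Stepping 1 place around the cycle: B → G.

G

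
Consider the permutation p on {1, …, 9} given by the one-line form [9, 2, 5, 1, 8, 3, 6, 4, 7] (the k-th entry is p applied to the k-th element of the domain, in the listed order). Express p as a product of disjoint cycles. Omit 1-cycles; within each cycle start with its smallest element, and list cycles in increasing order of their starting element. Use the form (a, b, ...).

Iterating p from 1 gives 1 → 9 → 7 → 6 → 3 → 5 → 8 → 4 → 1; that is the 8-cycle (1, 9, 7, 6, 3, 5, 8, 4).
Continuing from each remaining unvisited element yields (1, 9, 7, 6, 3, 5, 8, 4).

(1, 9, 7, 6, 3, 5, 8, 4)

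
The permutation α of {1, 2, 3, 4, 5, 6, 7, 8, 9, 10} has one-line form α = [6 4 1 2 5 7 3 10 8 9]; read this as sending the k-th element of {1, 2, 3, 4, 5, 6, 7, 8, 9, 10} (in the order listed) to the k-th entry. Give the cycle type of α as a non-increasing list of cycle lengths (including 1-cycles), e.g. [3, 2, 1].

[4, 3, 2, 1]

The disjoint cycles are (1 6 7 3)(2 4)(5)(8 10 9), with lengths 4, 3, 2, 1 in non-increasing order.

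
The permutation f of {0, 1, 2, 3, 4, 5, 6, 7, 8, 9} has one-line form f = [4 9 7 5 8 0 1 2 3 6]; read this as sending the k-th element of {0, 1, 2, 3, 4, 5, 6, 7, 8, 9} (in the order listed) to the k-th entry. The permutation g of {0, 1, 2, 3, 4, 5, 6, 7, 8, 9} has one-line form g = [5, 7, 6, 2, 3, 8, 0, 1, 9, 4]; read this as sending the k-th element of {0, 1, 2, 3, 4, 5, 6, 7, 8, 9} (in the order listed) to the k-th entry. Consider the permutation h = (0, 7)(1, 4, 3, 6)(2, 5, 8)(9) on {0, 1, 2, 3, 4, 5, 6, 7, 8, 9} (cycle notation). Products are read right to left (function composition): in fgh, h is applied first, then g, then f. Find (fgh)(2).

Apply the permutations in order: h(2) = 5, then g(5) = 8, then f(8) = 3. So (fgh)(2) = 3.

3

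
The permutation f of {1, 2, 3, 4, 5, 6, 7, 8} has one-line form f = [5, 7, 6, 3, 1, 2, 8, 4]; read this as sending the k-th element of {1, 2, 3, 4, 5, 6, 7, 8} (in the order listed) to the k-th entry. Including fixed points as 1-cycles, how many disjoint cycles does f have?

The cycle decomposition is (1 5)(2 7 8 4 3 6), which has 2 cycles (counting 1-cycles).

2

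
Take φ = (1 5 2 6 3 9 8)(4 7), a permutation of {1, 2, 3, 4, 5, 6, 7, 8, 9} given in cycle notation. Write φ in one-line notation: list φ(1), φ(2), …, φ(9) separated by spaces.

Reading each image from the cycles: 1↦5, 2↦6, 3↦9, 4↦7, 5↦2, 6↦3, 7↦4, 8↦1, 9↦8.
So the one-line form is 5 6 9 7 2 3 4 1 8.

5 6 9 7 2 3 4 1 8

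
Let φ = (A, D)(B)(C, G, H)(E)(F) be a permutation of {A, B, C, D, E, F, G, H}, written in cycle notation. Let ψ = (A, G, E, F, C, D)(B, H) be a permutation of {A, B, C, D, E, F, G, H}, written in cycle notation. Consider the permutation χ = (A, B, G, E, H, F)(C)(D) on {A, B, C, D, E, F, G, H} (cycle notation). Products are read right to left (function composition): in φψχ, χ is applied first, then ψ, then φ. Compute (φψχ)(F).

H

Chase F: χ(F) = A; ψ(A) = G; φ(G) = H. Hence (φψχ)(F) = H.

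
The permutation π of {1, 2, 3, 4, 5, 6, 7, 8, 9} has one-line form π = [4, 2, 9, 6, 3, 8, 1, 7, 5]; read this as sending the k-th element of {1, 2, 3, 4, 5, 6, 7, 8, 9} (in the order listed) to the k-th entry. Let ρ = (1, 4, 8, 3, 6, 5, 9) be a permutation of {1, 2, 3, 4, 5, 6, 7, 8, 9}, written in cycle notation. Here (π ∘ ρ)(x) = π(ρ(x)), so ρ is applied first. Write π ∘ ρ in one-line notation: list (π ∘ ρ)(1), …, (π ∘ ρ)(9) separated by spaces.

6 2 8 7 5 3 1 9 4

(π ∘ ρ)(x) = π(ρ(x)). Computing each image: π(ρ(1)) = π(4) = 6, π(ρ(2)) = π(2) = 2, π(ρ(3)) = π(6) = 8, π(ρ(4)) = π(8) = 7, π(ρ(5)) = π(9) = 5, π(ρ(6)) = π(5) = 3, π(ρ(7)) = π(7) = 1, π(ρ(8)) = π(3) = 9, π(ρ(9)) = π(1) = 4.
Hence π ∘ ρ = [6 2 8 7 5 3 1 9 4].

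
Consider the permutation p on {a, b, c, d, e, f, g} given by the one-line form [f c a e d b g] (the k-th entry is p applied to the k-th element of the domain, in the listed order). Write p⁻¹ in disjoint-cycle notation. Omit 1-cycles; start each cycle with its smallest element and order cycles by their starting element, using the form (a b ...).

The cycle decomposition of p is (a f b c)(d e).
Reversing each cycle (and rotating so the smallest element leads) gives p⁻¹ = (a c b f)(d e).

(a c b f)(d e)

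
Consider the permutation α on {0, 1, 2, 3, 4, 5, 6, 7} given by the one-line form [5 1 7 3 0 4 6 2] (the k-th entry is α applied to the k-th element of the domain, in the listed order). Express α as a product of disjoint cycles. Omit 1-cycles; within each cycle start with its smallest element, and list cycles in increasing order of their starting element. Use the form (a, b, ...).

(0, 5, 4)(2, 7)

Iterating α from 0 gives 0 → 5 → 4 → 0; that is the 3-cycle (0, 5, 4).
Continuing from each remaining unvisited element yields (0, 5, 4)(2, 7).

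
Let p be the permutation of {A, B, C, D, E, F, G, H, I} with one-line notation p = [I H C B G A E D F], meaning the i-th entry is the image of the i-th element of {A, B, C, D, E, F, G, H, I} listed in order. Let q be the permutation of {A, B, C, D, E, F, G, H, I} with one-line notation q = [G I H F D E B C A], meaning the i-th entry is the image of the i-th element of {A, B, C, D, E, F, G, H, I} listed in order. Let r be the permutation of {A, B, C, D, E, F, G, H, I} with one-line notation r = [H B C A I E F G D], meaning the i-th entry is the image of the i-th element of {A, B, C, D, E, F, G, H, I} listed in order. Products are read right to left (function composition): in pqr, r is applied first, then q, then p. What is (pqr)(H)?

(pqr)(H) = p(q(r(H))). r(H) = G, then q(G) = B, then p(B) = H, so the result is H.

H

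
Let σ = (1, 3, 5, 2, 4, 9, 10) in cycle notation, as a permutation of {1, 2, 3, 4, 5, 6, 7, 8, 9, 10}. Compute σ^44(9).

1

9 lies in the 7-cycle (1, 3, 5, 2, 4, 9, 10).
Since the cycle has length 7, σ^44 acts on it the same as σ^2 (44 mod 7 = 2).
Advancing 2 steps from 9: 9 → 10 → 1.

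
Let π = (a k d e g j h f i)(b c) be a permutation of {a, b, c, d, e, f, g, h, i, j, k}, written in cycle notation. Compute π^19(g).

g lies in the 9-cycle (a k d e g j h f i).
On a 9-cycle, π^9 is the identity, so π^19 = π^1 there (19 ≡ 1 mod 9).
Advancing 1 step from g: g → j.

j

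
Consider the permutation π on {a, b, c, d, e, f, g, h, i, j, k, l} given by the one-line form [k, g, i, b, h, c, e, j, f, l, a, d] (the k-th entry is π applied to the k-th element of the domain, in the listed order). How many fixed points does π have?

0

No element satisfies π(x) = x, so there are 0 fixed points.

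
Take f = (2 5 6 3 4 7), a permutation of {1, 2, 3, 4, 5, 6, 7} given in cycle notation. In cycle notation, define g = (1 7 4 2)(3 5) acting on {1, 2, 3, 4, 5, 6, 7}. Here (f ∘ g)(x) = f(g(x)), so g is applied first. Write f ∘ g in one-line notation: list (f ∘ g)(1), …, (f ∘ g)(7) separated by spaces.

For each element, apply g then f: 1 → 7 → 2; 2 → 1 → 1; 3 → 5 → 6; 4 → 2 → 5; 5 → 3 → 4; 6 → 6 → 3; 7 → 4 → 7.
Collecting the images, f ∘ g = [2 1 6 5 4 3 7].

2 1 6 5 4 3 7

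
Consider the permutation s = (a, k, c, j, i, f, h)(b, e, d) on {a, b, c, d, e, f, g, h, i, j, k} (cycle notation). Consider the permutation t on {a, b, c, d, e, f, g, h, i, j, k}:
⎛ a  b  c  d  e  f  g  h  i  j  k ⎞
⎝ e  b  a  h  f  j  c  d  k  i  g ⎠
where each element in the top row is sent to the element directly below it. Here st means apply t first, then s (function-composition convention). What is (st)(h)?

b

First apply t: t(h) = d, then s(d) = b. Thus (st)(h) = b.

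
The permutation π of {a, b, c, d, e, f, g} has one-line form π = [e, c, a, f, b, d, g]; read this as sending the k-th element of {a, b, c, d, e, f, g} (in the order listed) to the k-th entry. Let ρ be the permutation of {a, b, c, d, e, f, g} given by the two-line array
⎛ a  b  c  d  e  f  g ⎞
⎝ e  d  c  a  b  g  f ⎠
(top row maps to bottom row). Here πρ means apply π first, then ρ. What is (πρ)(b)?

(πρ)(b) = ρ(π(b)). π(b) = c, then ρ(c) = c. So (πρ)(b) = c.

c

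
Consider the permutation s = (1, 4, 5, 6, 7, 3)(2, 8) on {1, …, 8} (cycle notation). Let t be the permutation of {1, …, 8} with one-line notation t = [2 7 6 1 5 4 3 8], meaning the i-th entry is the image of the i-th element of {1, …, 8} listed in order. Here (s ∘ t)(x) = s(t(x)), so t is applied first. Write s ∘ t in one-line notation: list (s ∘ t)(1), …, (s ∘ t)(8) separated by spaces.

(s ∘ t)(x) = s(t(x)). Computing each image: s(t(1)) = s(2) = 8, s(t(2)) = s(7) = 3, s(t(3)) = s(6) = 7, s(t(4)) = s(1) = 4, s(t(5)) = s(5) = 6, s(t(6)) = s(4) = 5, s(t(7)) = s(3) = 1, s(t(8)) = s(8) = 2.
Hence s ∘ t = [8 3 7 4 6 5 1 2].

8 3 7 4 6 5 1 2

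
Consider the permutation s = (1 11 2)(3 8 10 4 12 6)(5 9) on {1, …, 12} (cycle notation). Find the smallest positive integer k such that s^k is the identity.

The disjoint cycles have lengths 6, 3, 2, 1.
The order of s is the least common multiple of its cycle lengths: lcm(6, 3, 2) = 6.

6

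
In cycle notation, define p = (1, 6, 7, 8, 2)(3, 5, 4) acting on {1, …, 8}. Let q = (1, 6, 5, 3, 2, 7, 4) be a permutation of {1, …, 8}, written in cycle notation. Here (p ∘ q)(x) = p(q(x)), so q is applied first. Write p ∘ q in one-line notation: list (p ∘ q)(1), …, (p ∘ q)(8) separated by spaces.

For each element, apply q then p: 1 → 6 → 7; 2 → 7 → 8; 3 → 2 → 1; 4 → 1 → 6; 5 → 3 → 5; 6 → 5 → 4; 7 → 4 → 3; 8 → 8 → 2.
So p ∘ q in one-line form is 7 8 1 6 5 4 3 2.

7 8 1 6 5 4 3 2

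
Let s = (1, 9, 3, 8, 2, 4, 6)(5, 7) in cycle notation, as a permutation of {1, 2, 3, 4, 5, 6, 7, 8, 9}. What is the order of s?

14

The cycle type of s is (7, 2).
The order of s is the least common multiple of its cycle lengths: lcm(7, 2) = 14.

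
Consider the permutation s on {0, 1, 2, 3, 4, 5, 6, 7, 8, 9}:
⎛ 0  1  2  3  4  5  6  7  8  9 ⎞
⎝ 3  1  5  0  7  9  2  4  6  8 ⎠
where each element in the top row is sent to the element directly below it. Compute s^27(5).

8

Tracing 5 → 9 → … returns to 5 after 5 steps, so 5 lies in a 5-cycle (2 5 9 8 6).
Since the cycle has length 5, s^27 acts on it the same as s^2 (27 mod 5 = 2).
Advancing 2 steps from 5: 5 → 9 → 8.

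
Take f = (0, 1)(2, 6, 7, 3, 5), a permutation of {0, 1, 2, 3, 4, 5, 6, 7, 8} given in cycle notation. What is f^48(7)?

2

7 lies in the 5-cycle (2, 6, 7, 3, 5).
Powers repeat with period 5 on this cycle, and 48 mod 5 = 3, so f^48(7) = f^3(7).
Stepping 3 places around the cycle: 7 → 3 → 5 → 2.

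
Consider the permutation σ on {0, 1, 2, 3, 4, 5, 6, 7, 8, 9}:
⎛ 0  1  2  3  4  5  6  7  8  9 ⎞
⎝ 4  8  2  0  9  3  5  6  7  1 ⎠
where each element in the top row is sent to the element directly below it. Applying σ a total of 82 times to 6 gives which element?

Tracing 6 → 5 → … returns to 6 after 9 steps, so 6 lies in a 9-cycle (0 4 9 1 8 7 6 5 3).
Powers repeat with period 9 on this cycle, and 82 mod 9 = 1, so σ^82(6) = σ^1(6).
Advancing 1 step from 6: 6 → 5.

5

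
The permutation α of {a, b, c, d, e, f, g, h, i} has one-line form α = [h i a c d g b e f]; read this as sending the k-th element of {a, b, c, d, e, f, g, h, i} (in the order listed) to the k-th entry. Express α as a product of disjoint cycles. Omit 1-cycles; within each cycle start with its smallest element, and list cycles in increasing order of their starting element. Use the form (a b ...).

Iterating α from a gives a → h → e → d → c → a; that is the 5-cycle (a h e d c).
Continuing from each remaining unvisited element yields (a h e d c)(b i f g).

(a h e d c)(b i f g)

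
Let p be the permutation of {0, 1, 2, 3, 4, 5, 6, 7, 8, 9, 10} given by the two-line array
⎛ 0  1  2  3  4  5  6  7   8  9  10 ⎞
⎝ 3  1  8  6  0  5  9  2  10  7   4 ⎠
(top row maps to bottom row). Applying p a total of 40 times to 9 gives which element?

Tracing 9 → 7 → … returns to 9 after 9 steps, so 9 lies in a 9-cycle (0, 3, 6, 9, 7, 2, 8, 10, 4).
Since the cycle has length 9, p^40 acts on it the same as p^4 (40 mod 9 = 4).
Advancing 4 steps from 9: 9 → 7 → 2 → 8 → 10.

10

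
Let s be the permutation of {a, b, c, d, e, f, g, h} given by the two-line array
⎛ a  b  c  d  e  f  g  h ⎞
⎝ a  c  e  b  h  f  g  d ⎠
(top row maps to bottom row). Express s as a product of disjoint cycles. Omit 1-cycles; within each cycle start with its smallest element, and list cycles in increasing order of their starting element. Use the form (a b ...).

(b c e h d)

From b: b → c → e → h → d → b, closing the cycle (b c e h d).
Repeating from the next unused element and collecting all non-trivial cycles gives (b c e h d).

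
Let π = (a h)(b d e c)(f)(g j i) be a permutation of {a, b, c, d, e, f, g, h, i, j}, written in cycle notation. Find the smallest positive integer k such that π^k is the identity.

The disjoint cycles have lengths 4, 3, 2, 1.
Since disjoint cycles commute, ord(π) = lcm(4, 3, 2) = 12.

12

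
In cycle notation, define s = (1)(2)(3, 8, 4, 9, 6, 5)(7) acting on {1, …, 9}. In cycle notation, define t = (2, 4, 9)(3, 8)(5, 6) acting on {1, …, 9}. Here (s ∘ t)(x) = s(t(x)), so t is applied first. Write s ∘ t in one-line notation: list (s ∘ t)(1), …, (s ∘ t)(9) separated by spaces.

1 9 4 6 5 3 7 8 2

For each element, apply t then s: 1 → 1 → 1; 2 → 4 → 9; 3 → 8 → 4; 4 → 9 → 6; 5 → 6 → 5; 6 → 5 → 3; 7 → 7 → 7; 8 → 3 → 8; 9 → 2 → 2.
Collecting the images, s ∘ t = [1 9 4 6 5 3 7 8 2].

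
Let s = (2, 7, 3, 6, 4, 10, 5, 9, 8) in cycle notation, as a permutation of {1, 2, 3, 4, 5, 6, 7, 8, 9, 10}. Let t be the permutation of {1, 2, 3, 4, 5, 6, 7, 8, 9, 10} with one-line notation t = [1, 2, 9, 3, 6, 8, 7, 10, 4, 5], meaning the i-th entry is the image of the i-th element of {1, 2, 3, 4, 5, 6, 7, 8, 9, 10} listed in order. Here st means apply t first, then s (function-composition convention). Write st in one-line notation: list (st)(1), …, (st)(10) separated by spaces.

1 7 8 6 4 2 3 5 10 9

For each element, apply t then s: 1 → 1 → 1; 2 → 2 → 7; 3 → 9 → 8; 4 → 3 → 6; 5 → 6 → 4; 6 → 8 → 2; 7 → 7 → 3; 8 → 10 → 5; 9 → 4 → 10; 10 → 5 → 9.
So st in one-line form is 1 7 8 6 4 2 3 5 10 9.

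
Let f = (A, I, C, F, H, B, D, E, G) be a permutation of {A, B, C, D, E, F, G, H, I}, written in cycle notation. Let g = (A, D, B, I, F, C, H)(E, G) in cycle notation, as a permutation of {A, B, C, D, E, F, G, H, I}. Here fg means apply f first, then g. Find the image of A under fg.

First apply f: f(A) = I, then g(I) = F. Thus (fg)(A) = F.

F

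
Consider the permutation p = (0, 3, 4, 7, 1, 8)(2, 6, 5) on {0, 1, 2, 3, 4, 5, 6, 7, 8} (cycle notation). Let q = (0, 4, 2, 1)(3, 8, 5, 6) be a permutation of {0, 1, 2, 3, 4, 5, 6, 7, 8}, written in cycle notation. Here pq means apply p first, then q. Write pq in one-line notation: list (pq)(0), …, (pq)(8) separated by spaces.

(pq)(x) = q(p(x)). Computing each image: q(p(0)) = q(3) = 8, q(p(1)) = q(8) = 5, q(p(2)) = q(6) = 3, q(p(3)) = q(4) = 2, q(p(4)) = q(7) = 7, q(p(5)) = q(2) = 1, q(p(6)) = q(5) = 6, q(p(7)) = q(1) = 0, q(p(8)) = q(0) = 4.
Hence pq = [8 5 3 2 7 1 6 0 4].

8 5 3 2 7 1 6 0 4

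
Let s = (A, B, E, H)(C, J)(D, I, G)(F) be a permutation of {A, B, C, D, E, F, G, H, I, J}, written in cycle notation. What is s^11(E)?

B

E lies in the 4-cycle (A, B, E, H).
Since the cycle has length 4, s^11 acts on it the same as s^3 (11 mod 4 = 3).
Stepping 3 places around the cycle: E → H → A → B.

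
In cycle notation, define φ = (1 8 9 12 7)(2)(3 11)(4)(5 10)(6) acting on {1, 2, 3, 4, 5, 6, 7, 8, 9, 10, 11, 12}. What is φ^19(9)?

9 lies in the 5-cycle (1 8 9 12 7).
Since the cycle has length 5, φ^19 acts on it the same as φ^4 (19 mod 5 = 4).
Stepping 4 places around the cycle: 9 → 12 → 7 → 1 → 8.

8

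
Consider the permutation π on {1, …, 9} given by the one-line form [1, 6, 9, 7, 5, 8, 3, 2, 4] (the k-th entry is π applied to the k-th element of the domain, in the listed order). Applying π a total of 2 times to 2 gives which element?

Tracing 2 → 6 → … returns to 2 after 3 steps, so 2 lies in a 3-cycle (2 6 8).
Stepping 2 places around the cycle: 2 → 6 → 8.

8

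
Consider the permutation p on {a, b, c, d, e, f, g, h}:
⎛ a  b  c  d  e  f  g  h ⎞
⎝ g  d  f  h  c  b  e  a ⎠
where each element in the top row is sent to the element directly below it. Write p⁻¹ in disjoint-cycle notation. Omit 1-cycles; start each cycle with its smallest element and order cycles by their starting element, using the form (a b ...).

(a h d b f c e g)

First write p in disjoint cycles: (a g e c f b d h).
Reversing each cycle (and rotating so the smallest element leads) gives p⁻¹ = (a h d b f c e g).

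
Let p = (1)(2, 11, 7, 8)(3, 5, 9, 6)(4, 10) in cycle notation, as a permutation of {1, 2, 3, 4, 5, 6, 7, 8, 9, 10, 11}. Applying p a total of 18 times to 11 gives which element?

8

11 lies in the 4-cycle (2, 11, 7, 8).
Since the cycle has length 4, p^18 acts on it the same as p^2 (18 mod 4 = 2).
Advancing 2 steps from 11: 11 → 7 → 8.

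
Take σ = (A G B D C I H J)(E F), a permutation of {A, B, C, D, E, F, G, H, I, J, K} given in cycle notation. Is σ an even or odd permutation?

The cycle lengths are 8, 2, 1.
A cycle of length ℓ contributes ℓ−1 transpositions, so σ is a product of 7 + 1 = 8 transpositions — even.

even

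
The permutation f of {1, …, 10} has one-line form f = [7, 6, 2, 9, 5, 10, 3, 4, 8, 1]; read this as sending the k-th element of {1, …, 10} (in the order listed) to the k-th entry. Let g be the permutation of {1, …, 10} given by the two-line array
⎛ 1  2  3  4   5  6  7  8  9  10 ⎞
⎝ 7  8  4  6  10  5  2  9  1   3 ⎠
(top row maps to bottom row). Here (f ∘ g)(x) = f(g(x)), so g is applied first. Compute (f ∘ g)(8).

First apply g: g(8) = 9, then f(9) = 8. Thus (f ∘ g)(8) = 8.

8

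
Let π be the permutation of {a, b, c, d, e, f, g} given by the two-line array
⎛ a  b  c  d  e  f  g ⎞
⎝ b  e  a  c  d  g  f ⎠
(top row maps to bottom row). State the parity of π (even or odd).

odd

In disjoint-cycle form the cycle lengths are 5, 2.
A cycle of length ℓ contributes ℓ−1 transpositions, so π is a product of 4 + 1 = 5 transpositions — odd.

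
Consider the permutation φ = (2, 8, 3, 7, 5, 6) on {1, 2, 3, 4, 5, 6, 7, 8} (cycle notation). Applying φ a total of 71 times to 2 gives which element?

2 lies in the 6-cycle (2, 8, 3, 7, 5, 6).
On a 6-cycle, φ^6 is the identity, so φ^71 = φ^5 there (71 ≡ 5 mod 6).
Advancing 5 steps from 2: 2 → 8 → 3 → 7 → 5 → 6.

6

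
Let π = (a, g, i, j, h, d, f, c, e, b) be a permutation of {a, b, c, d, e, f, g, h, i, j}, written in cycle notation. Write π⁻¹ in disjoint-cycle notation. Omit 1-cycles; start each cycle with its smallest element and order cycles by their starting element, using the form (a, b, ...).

The inverse reverses each cycle.
Reversing each cycle of π and rotating so the smallest element leads gives (a, b, e, c, f, d, h, j, i, g).

(a, b, e, c, f, d, h, j, i, g)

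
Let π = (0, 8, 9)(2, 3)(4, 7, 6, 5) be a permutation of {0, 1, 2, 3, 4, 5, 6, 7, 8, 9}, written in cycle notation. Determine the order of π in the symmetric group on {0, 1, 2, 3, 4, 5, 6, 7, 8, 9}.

12

The cycle type of π is (4, 3, 2, 1).
The order of π is the least common multiple of its cycle lengths: lcm(4, 3, 2) = 12.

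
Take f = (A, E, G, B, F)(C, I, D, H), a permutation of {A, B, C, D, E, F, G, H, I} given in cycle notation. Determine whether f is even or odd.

odd

The cycle lengths are 5, 4.
A cycle is odd iff its length is even; f has 1 even-length cycle, so sgn(f) = (−1)^1 and f is odd.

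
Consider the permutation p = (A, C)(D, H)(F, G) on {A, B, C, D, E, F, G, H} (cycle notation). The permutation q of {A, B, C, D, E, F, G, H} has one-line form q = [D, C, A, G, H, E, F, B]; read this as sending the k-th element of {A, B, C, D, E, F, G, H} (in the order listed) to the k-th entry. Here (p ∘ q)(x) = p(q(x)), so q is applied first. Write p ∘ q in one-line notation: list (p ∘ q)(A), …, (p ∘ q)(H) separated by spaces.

(p ∘ q)(x) = p(q(x)). Computing each image: p(q(A)) = p(D) = H, p(q(B)) = p(C) = A, p(q(C)) = p(A) = C, p(q(D)) = p(G) = F, p(q(E)) = p(H) = D, p(q(F)) = p(E) = E, p(q(G)) = p(F) = G, p(q(H)) = p(B) = B.
Hence p ∘ q = [H A C F D E G B].

H A C F D E G B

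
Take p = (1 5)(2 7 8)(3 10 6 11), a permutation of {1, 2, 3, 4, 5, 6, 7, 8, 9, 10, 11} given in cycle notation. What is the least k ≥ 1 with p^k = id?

12

The disjoint cycles have lengths 4, 3, 2, 1, 1.
Since disjoint cycles commute, ord(p) = lcm(4, 3, 2) = 12.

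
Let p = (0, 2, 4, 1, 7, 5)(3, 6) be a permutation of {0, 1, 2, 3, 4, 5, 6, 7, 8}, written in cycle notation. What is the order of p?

The disjoint cycles have lengths 6, 2, 1.
Since disjoint cycles commute, ord(p) = lcm(6, 2) = 6.

6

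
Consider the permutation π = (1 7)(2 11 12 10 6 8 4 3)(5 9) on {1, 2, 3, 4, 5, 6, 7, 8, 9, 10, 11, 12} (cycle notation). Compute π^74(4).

4 lies in the 8-cycle (2 11 12 10 6 8 4 3).
On an 8-cycle, π^8 is the identity, so π^74 = π^2 there (74 ≡ 2 mod 8).
Stepping 2 places around the cycle: 4 → 3 → 2.

2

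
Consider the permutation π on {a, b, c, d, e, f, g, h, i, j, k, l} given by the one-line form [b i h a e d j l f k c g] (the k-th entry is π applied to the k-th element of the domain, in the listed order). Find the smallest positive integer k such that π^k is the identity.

30

Decomposing into disjoint cycles gives cycle lengths 6, 5, 1.
The order is lcm(6, 5) = 30.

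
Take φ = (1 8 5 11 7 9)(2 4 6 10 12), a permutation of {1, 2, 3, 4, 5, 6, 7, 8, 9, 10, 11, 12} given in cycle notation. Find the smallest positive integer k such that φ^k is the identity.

The cycle type of φ is (6, 5, 1).
The order of φ is the least common multiple of its cycle lengths: lcm(6, 5) = 30.

30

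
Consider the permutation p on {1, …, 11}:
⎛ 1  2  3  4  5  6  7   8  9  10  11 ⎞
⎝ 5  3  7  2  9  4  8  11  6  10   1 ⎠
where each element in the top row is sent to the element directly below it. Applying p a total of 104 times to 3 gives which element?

Tracing 3 → 7 → … returns to 3 after 10 steps, so 3 lies in a 10-cycle (1, 5, 9, 6, 4, 2, 3, 7, 8, 11).
On a 10-cycle, p^10 is the identity, so p^104 = p^4 there (104 ≡ 4 mod 10).
Advancing 4 steps from 3: 3 → 7 → 8 → 11 → 1.

1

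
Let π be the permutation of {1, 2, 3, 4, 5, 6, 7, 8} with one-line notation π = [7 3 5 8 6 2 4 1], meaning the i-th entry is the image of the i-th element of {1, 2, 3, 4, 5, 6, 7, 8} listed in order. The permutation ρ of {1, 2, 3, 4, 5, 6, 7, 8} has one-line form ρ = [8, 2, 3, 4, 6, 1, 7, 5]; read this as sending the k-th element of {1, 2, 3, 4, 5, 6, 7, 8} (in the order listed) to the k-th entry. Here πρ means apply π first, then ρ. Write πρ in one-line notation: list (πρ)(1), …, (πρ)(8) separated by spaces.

7 3 6 5 1 2 4 8

Chase each element through π then ρ: 1 → 7 → 7; 2 → 3 → 3; 3 → 5 → 6; 4 → 8 → 5; 5 → 6 → 1; 6 → 2 → 2; 7 → 4 → 4; 8 → 1 → 8.
So πρ in one-line form is 7 3 6 5 1 2 4 8.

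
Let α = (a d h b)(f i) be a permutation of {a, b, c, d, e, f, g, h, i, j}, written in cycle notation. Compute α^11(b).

h

b lies in the 4-cycle (a d h b).
On a 4-cycle, α^4 is the identity, so α^11 = α^3 there (11 ≡ 3 mod 4).
Stepping 3 places around the cycle: b → a → d → h.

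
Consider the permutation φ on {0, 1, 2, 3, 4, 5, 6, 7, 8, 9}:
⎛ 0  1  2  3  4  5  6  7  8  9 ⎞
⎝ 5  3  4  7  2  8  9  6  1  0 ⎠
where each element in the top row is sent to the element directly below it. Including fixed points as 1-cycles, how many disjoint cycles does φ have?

The cycle decomposition is (0 5 8 1 3 7 6 9)(2 4), which has 2 cycles (counting 1-cycles).

2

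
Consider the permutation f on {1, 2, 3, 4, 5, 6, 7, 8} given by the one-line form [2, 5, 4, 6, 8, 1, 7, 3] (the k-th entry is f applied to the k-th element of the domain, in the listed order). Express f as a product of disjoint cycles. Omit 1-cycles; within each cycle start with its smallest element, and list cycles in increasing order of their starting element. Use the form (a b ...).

From 1: 1 → 2 → 5 → 8 → 3 → 4 → 6 → 1, closing the cycle (1 2 5 8 3 4 6).
Continuing from each remaining unvisited element yields (1 2 5 8 3 4 6).

(1 2 5 8 3 4 6)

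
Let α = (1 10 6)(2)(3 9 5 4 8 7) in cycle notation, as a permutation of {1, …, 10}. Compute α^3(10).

10

10 lies in the 3-cycle (1 10 6).
On a 3-cycle, α^3 is the identity, so α^3 = α^0 there (3 ≡ 0 mod 3).
So α^3(10) = 10.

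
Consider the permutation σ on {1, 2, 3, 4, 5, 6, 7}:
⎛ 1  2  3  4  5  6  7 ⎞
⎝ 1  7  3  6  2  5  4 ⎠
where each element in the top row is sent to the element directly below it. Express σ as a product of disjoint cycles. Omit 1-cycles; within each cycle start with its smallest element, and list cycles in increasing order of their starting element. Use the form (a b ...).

From 2: 2 → 7 → 4 → 6 → 5 → 2, closing the cycle (2 7 4 6 5).
Continuing from each remaining unvisited element yields (2 7 4 6 5).

(2 7 4 6 5)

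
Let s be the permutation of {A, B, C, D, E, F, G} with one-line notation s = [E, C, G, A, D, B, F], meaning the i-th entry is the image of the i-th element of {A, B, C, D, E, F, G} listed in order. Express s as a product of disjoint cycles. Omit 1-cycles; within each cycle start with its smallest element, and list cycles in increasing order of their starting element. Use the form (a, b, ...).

Iterating s from A gives A → E → D → A; that is the 3-cycle (A, E, D).
Continuing from each remaining unvisited element yields (A, E, D)(B, C, G, F).

(A, E, D)(B, C, G, F)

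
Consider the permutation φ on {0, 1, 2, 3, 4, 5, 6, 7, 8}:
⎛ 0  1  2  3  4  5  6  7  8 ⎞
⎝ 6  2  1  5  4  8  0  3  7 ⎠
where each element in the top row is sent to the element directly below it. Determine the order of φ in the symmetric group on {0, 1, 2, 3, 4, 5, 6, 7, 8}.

4

The disjoint-cycle form of φ has cycle lengths 4, 2, 2, 1.
The order of φ is the least common multiple of its cycle lengths: lcm(4, 2, 2) = 4.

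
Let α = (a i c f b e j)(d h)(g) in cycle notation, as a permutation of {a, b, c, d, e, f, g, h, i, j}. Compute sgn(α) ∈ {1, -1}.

-1

The cycle lengths are 7, 2, 1.
A cycle is odd iff its length is even; α has 1 even-length cycle, so sgn(α) = (−1)^1 and α is odd.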